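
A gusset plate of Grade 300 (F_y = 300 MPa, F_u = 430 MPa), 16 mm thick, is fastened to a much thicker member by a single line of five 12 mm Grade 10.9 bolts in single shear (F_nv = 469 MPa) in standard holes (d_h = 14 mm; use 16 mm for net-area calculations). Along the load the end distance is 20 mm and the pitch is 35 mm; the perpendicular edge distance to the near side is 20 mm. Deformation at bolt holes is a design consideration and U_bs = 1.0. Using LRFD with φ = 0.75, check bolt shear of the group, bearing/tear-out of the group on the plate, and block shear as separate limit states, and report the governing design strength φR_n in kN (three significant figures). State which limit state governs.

199 kN (bolt shear governs)

Bolt shear: A_b = π·12²/4 = 113.1 mm²; R_n = 469 × 113.1 × 5 × 1 / 1000 = 265.2 kN → 0.75 × 265.2 = 199 kN.
Bearing: edge l_c = 13, r_n = 107.3 kN; interior l_c = 21, r_n = 173.4 kN; R_n = 107.3 + 4·173.4 = 800.8 kN → 601 kN.
Block shear: A_gv = 2560, A_nv = 1408, A_nt = 192 mm²; R_n = min(0.6F_uA_nv, 0.6F_yA_gv) + U_bs·F_u·A_nt = 445.8 kN → 334 kN.
Bolt shear governs: 199 kN.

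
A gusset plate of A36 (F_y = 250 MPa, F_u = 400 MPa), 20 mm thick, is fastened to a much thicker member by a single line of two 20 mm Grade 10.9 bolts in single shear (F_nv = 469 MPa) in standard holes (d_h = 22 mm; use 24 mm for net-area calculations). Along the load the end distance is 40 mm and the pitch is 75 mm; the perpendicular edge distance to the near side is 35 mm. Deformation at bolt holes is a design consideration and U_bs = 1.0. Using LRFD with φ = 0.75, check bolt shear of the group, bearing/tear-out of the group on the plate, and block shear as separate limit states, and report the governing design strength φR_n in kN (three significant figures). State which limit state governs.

221 kN (bolt shear governs)

Bolt shear: A_b = π·20²/4 = 314.2 mm²; R_n = 469 × 314.2 × 2 × 1 / 1000 = 294.7 kN → 0.75 × 294.7 = 221 kN.
Bearing: edge l_c = 29, r_n = 278.4 kN; interior l_c = 53, r_n = 384 kN; R_n = 278.4 + 1·384 = 662.4 kN → 497 kN.
Block shear: A_gv = 2300, A_nv = 1580, A_nt = 460 mm²; R_n = min(0.6F_uA_nv, 0.6F_yA_gv) + U_bs·F_u·A_nt = 529 kN → 397 kN.
Bolt shear governs: 221 kN.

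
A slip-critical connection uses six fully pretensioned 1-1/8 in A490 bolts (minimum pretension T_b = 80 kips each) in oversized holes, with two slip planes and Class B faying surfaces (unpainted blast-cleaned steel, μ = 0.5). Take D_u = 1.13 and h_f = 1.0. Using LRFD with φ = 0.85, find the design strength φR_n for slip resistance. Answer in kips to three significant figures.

R_n = μ · D_u · h_f · T_b · n_s · n_b = 0.5 × 1.13 × 1.0 × 80 × 2 × 6 = 542.4 kips.
Design strength φR_n = 0.85 × 542.4 = 461 kips.

461 kips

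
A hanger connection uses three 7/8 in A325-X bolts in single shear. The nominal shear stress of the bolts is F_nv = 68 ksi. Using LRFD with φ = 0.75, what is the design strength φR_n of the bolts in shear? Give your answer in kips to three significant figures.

92 kips

A_b = π × 0.875² / 4 = 0.6013 in².
R_n = F_nv · A_b · n · n_s = 68 × 0.6013 × 3 × 1 = 122.7 kips.
Design strength φR_n = 0.75 × 122.7 = 92 kips.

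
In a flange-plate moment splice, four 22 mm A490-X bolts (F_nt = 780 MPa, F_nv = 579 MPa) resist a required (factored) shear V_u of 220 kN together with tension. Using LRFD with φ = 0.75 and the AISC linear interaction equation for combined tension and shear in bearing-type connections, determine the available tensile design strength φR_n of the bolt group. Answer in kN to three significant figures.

860 kN

A_b = π·22²/4 = 380.1 mm²; f_rv = 220 × 1000 / (4 × 380.1) = 144.7 MPa.
F'_nt = 1.3 F_nt − (F_nt / φF_nv) f_rv = 1.3·780 − (780/(0.75·579))·144.7 = 754.1 MPa, capped at F_nt → F'_nt = 754.1 MPa.
R_n = F'_nt · A_b · n = 754.1 × 380.1 × 4 / 1000 = 1147 kN.
Design strength φR_n = 0.75 × 1147 = 860 kN.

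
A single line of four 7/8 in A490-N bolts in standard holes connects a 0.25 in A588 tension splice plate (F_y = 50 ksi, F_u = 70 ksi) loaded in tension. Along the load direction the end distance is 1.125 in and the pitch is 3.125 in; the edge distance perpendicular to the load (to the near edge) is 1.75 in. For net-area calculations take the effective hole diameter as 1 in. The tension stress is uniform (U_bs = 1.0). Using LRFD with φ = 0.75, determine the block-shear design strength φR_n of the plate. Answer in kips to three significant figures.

71.5 kips

Shear plane L_v = 1.125 + 3·3.125 = 10.5 in; A_gv = 10.5 × 0.25 = 2.625 in².
A_nv = (10.5 − 3.5·1) × 0.25 = 1.75 in².
A_nt = (1.75 − 0.5·1) × 0.25 = 0.3125 in².
0.6 F_u A_nv = 73.5 kips; 0.6 F_y A_gv = 78.75 kips → shear rupture governs the shear term.
R_n = 73.5 + 1.0 × 70 × 0.3125 = 95.38 kips.
Design strength φR_n = 0.75 × 95.38 = 71.5 kips.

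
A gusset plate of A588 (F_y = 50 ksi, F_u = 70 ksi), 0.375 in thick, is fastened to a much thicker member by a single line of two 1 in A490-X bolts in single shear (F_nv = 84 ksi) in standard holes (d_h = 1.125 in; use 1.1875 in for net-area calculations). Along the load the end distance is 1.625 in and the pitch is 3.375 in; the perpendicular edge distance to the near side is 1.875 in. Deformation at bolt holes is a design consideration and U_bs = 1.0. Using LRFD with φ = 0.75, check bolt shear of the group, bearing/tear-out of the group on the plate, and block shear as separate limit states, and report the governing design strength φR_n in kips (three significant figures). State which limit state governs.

63.2 kips (block shear governs)

Bolt shear: A_b = π·1²/4 = 0.7854 in²; R_n = 84 × 0.7854 × 2 × 1 = 131.9 kips → 0.75 × 131.9 = 99 kips.
Bearing: edge l_c = 1.062, r_n = 33.47 kips; interior l_c = 2.25, r_n = 63 kips; R_n = 33.47 + 1·63 = 96.47 kips → 72.4 kips.
Block shear: A_gv = 1.875, A_nv = 1.207, A_nt = 0.4805 in²; R_n = min(0.6F_uA_nv, 0.6F_yA_gv) + U_bs·F_u·A_nt = 84.33 kips → 63.2 kips.
Block shear governs: 63.2 kips.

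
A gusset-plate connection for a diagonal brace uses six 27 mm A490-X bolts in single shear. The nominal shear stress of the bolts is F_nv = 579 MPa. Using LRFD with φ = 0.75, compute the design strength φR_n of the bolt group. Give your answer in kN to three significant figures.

A_b = π × 27² / 4 = 572.6 mm².
R_n = F_nv · A_b · n · n_s = 579 × 572.6 × 6 × 1 / 1000 = 1989 kN.
Design strength φR_n = 0.75 × 1989 = 1490 kN.

1490 kN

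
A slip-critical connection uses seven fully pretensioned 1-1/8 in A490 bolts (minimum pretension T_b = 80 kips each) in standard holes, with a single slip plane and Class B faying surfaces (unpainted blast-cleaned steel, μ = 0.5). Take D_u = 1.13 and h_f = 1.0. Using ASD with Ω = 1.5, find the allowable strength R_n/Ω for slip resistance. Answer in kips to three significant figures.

R_n = μ · D_u · h_f · T_b · n_s · n_b = 0.5 × 1.13 × 1.0 × 80 × 1 × 7 = 316.4 kips.
Allowable strength R_n/Ω = 316.4 / 1.5 = 211 kips.

211 kips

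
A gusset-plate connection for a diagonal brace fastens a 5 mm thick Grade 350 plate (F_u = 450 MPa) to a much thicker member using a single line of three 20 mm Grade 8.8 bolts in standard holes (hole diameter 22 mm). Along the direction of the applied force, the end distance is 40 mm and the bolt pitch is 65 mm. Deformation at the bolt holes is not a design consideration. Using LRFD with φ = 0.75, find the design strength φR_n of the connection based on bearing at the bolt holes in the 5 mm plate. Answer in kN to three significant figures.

276 kN

Per bolt r_n = 1.5 l_c t F_u ≤ 3.0 d t F_u; upper limit = 3.0 × 20 × 5 × 450 / 1000 = 135 kN.
Edge bolt: l_c = 40 − 22/2 = 29 mm → 1.5 × 29 × 5 × 450 / 1000 = 97.88 → r_n = 97.88 kN.
Interior bolts: l_c = 65 − 22 = 43 mm → 1.5 × 43 × 5 × 450 / 1000 = 145.1 → r_n = 135 kN.
R_n = 1 × 97.88 + 2 × 135 = 367.9 kN.
Design strength φR_n = 0.75 × 367.9 = 276 kN.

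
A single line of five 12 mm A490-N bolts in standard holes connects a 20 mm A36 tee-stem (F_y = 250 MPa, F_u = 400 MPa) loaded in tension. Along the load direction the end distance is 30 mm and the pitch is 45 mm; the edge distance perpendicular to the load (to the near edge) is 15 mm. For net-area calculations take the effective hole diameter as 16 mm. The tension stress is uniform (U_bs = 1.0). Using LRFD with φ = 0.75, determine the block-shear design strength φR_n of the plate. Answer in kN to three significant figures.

514 kN

Shear plane L_v = 30 + 4·45 = 210 mm; A_gv = 210 × 20 = 4200 mm².
A_nv = (210 − 4.5·16) × 20 = 2760 mm².
A_nt = (15 − 0.5·16) × 20 = 140 mm².
0.6 F_u A_nv = 662.4 kN; 0.6 F_y A_gv = 630 kN → shear yielding governs the shear term.
R_n = 630 + 1.0 × 400 × 140 / 1000 = 686 kN.
Design strength φR_n = 0.75 × 686 = 514 kN.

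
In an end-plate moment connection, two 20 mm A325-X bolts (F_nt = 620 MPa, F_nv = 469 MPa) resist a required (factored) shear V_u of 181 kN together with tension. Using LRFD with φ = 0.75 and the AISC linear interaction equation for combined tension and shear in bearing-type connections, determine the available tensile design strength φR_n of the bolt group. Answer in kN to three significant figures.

141 kN

A_b = π·20²/4 = 314.2 mm²; f_rv = 181 × 1000 / (2 × 314.2) = 288.1 MPa.
F'_nt = 1.3 F_nt − (F_nt / φF_nv) f_rv = 1.3·620 − (620/(0.75·469))·288.1 = 298.2 MPa, capped at F_nt → F'_nt = 298.2 MPa.
R_n = F'_nt · A_b · n = 298.2 × 314.2 × 2 / 1000 = 187.4 kN.
Design strength φR_n = 0.75 × 187.4 = 141 kN.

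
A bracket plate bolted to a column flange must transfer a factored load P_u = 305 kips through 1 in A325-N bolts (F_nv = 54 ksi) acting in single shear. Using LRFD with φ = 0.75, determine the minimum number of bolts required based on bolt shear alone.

10 bolts

A_b = π·1²/4 = 0.7854 in².
Per-bolt design strength φR_n = 0.75 × 54 × 0.7854 × 1 = 31.81 kips.
n ≥ 305 / 31.81 = 9.589 → use 10 bolts.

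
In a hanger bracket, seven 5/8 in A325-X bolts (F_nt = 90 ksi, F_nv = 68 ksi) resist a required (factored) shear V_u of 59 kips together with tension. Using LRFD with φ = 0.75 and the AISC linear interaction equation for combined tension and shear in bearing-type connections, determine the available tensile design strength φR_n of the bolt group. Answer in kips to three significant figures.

A_b = π·0.625²/4 = 0.3068 in²; f_rv = 59 / (7 × 0.3068) = 27.47 ksi.
F'_nt = 1.3 F_nt − (F_nt / φF_nv) f_rv = 1.3·90 − (90/(0.75·68))·27.47 = 68.52 ksi, capped at F_nt → F'_nt = 68.52 ksi.
R_n = F'_nt · A_b · n = 68.52 × 0.3068 × 7 = 147.1 kips.
Design strength φR_n = 0.75 × 147.1 = 110 kips.

110 kips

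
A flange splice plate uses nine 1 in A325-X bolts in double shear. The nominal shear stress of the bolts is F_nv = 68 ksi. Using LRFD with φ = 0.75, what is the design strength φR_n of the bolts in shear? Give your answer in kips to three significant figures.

A_b = π × 1² / 4 = 0.7854 in².
R_n = F_nv · A_b · n · n_s = 68 × 0.7854 × 9 × 2 = 961.3 kips.
Design strength φR_n = 0.75 × 961.3 = 721 kips.

721 kips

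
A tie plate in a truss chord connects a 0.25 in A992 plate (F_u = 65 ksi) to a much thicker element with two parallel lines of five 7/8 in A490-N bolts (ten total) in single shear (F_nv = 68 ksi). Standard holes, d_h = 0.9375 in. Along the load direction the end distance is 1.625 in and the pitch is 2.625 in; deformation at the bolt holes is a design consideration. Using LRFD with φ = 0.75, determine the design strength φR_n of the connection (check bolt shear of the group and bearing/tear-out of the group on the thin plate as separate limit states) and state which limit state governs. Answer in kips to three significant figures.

Bolt shear: A_b = π·0.875²/4 = 0.6013 in²; R_n = 68 × 0.6013 × 10 × 1 = 408.9 kips → 0.75 × 408.9 = 307 kips.
Bearing (1.2 l_c t F_u ≤ 2.4 d t F_u): upper limit = 2.4·0.875·0.25·65 = 34.12 kips.
  Edge l_c = 1.625 − 0.9375/2 = 1.156 → r_n = 22.55 kips; interior l_c = 2.625 − 0.9375 = 1.688 → r_n = 32.91 kips.
  R_n,bearing = 2·22.55 + 8·32.91 = 308.3 kips → 0.75 × 308.3 = 231 kips.
Bearing governs: 231 kips.

231 kips (bearing governs)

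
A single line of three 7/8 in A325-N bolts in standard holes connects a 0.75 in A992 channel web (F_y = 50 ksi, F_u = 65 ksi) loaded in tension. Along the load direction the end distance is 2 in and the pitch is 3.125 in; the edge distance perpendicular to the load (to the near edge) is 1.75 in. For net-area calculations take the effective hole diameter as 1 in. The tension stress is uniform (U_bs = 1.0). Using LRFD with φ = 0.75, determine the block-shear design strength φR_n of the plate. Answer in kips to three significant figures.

Shear plane L_v = 2 + 2·3.125 = 8.25 in; A_gv = 8.25 × 0.75 = 6.188 in².
A_nv = (8.25 − 2.5·1) × 0.75 = 4.312 in².
A_nt = (1.75 − 0.5·1) × 0.75 = 0.9375 in².
0.6 F_u A_nv = 168.2 kips; 0.6 F_y A_gv = 185.6 kips → shear rupture governs the shear term.
R_n = 168.2 + 1.0 × 65 × 0.9375 = 229.1 kips.
Design strength φR_n = 0.75 × 229.1 = 172 kips.

172 kips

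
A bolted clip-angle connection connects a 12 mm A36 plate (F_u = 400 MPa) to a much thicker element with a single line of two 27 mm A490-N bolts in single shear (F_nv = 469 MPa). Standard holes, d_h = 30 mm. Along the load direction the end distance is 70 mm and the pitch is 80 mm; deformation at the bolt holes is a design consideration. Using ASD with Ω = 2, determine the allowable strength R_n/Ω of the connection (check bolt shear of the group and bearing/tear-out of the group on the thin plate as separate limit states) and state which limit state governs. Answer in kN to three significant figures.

269 kN (bolt shear governs)

Bolt shear: A_b = π·27²/4 = 572.6 mm²; R_n = 469 × 572.6 × 2 × 1 / 1000 = 537.1 kN → 537.1 / 2 = 269 kN.
Bearing (1.2 l_c t F_u ≤ 2.4 d t F_u): upper limit = 2.4·27·12·400 / 1000 = 311 kN.
  Edge l_c = 70 − 30/2 = 55 → r_n = 311 kN; interior l_c = 80 − 30 = 50 → r_n = 288 kN.
  R_n,bearing = 1·311 + 1·288 = 599 kN → 599 / 2 = 300 kN.
Bolt shear governs: 269 kN.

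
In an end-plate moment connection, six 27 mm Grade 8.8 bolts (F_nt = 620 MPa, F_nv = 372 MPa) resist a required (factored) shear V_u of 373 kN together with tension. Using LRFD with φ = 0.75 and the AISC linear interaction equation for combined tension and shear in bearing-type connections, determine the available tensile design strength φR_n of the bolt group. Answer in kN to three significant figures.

1450 kN

A_b = π·27²/4 = 572.6 mm²; f_rv = 373 × 1000 / (6 × 572.6) = 108.6 MPa.
F'_nt = 1.3 F_nt − (F_nt / φF_nv) f_rv = 1.3·620 − (620/(0.75·372))·108.6 = 564.7 MPa, capped at F_nt → F'_nt = 564.7 MPa.
R_n = F'_nt · A_b · n = 564.7 × 572.6 × 6 / 1000 = 1940 kN.
Design strength φR_n = 0.75 × 1940 = 1450 kN.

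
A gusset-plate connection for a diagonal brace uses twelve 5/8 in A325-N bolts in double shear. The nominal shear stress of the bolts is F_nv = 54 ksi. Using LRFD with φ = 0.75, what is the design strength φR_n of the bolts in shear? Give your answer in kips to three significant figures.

A_b = π × 0.625² / 4 = 0.3068 in².
R_n = F_nv · A_b · n · n_s = 54 × 0.3068 × 12 × 2 = 397.6 kips.
Design strength φR_n = 0.75 × 397.6 = 298 kips.

298 kips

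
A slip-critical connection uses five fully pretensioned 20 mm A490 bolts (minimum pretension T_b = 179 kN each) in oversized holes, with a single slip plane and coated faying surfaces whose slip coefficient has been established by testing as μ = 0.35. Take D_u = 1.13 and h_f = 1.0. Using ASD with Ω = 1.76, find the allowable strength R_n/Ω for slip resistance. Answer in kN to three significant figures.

201 kN

R_n = μ · D_u · h_f · T_b · n_s · n_b = 0.35 × 1.13 × 1.0 × 179 × 1 × 5 = 354 kN.
Allowable strength R_n/Ω = 354 / 1.76 = 201 kN.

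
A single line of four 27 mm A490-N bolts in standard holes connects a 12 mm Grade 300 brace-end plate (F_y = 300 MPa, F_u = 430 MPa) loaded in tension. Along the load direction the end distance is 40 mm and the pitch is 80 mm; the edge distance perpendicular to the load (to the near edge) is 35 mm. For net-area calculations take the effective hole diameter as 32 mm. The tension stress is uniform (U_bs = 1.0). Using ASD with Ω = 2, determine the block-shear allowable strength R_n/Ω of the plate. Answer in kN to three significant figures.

Shear plane L_v = 40 + 3·80 = 280 mm; A_gv = 280 × 12 = 3360 mm².
A_nv = (280 − 3.5·32) × 12 = 2016 mm².
A_nt = (35 − 0.5·32) × 12 = 228 mm².
0.6 F_u A_nv = 520.1 kN; 0.6 F_y A_gv = 604.8 kN → shear rupture governs the shear term.
R_n = 520.1 + 1.0 × 430 × 228 / 1000 = 618.2 kN.
Allowable strength R_n/Ω = 618.2 / 2 = 309 kN.

309 kN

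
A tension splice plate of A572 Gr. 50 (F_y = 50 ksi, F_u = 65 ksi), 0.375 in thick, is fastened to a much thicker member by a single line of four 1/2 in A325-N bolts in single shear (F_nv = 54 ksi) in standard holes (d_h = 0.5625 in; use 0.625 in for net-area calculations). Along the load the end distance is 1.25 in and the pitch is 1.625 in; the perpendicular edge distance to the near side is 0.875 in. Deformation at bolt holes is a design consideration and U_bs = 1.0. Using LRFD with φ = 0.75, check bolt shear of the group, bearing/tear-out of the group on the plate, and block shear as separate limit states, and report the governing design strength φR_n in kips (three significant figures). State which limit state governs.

Bolt shear: A_b = π·0.5²/4 = 0.1963 in²; R_n = 54 × 0.1963 × 4 × 1 = 42.41 kips → 0.75 × 42.41 = 31.8 kips.
Bearing: edge l_c = 0.9688, r_n = 28.34 kips; interior l_c = 1.062, r_n = 29.25 kips; R_n = 28.34 + 3·29.25 = 116.1 kips → 87.1 kips.
Block shear: A_gv = 2.297, A_nv = 1.477, A_nt = 0.2109 in²; R_n = min(0.6F_uA_nv, 0.6F_yA_gv) + U_bs·F_u·A_nt = 71.3 kips → 53.5 kips.
Bolt shear governs: 31.8 kips.

31.8 kips (bolt shear governs)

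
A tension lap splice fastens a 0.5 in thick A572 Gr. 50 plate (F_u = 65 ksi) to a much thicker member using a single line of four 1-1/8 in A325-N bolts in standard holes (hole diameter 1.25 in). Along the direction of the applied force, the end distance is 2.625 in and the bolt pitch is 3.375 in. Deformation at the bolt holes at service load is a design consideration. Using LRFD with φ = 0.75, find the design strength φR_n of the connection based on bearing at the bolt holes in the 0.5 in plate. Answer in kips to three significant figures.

Per bolt r_n = 1.2 l_c t F_u ≤ 2.4 d t F_u; upper limit = 2.4 × 1.125 × 0.5 × 65 = 87.75 kips.
Edge bolt: l_c = 2.625 − 1.25/2 = 2 in → 1.2 × 2 × 0.5 × 65 = 78 → r_n = 78 kips.
Interior bolts: l_c = 3.375 − 1.25 = 2.125 in → 1.2 × 2.125 × 0.5 × 65 = 82.88 → r_n = 82.88 kips.
R_n = 1 × 78 + 3 × 82.88 = 326.6 kips.
Design strength φR_n = 0.75 × 326.6 = 245 kips.

245 kips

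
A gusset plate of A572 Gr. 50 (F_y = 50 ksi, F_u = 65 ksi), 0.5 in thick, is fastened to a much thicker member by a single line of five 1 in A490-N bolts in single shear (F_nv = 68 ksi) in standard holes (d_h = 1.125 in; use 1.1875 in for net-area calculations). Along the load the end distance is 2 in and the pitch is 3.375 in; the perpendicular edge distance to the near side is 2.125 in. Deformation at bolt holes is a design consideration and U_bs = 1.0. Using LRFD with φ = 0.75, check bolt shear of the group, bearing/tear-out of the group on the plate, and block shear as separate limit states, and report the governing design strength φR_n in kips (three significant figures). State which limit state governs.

186 kips (block shear governs)

Bolt shear: A_b = π·1²/4 = 0.7854 in²; R_n = 68 × 0.7854 × 5 × 1 = 267 kips → 0.75 × 267 = 200 kips.
Bearing: edge l_c = 1.438, r_n = 56.06 kips; interior l_c = 2.25, r_n = 78 kips; R_n = 56.06 + 4·78 = 368.1 kips → 276 kips.
Block shear: A_gv = 7.75, A_nv = 5.078, A_nt = 0.7656 in²; R_n = min(0.6F_uA_nv, 0.6F_yA_gv) + U_bs·F_u·A_nt = 247.8 kips → 186 kips.
Block shear governs: 186 kips.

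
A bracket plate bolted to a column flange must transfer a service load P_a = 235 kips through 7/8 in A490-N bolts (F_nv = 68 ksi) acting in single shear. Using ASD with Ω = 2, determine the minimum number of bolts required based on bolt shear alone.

A_b = π·0.875²/4 = 0.6013 in².
Per-bolt allowable strength R_n/Ω = 68 × 0.6013 × 1 / 2 = 20.44 kips.
n ≥ 235 / 20.44 = 11.49 → use 12 bolts.

12 bolts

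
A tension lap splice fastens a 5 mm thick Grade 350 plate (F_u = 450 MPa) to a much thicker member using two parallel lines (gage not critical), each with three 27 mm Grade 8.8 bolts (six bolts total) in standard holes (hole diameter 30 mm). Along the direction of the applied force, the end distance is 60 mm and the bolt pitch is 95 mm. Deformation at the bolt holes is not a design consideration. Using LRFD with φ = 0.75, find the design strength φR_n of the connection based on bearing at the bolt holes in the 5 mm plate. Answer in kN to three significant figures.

Per bolt r_n = 1.5 l_c t F_u ≤ 3.0 d t F_u; upper limit = 3.0 × 27 × 5 × 450 / 1000 = 182.2 kN.
Edge bolt: l_c = 60 − 30/2 = 45 mm → 1.5 × 45 × 5 × 450 / 1000 = 151.9 → r_n = 151.9 kN.
Interior bolts: l_c = 95 − 30 = 65 mm → 1.5 × 65 × 5 × 450 / 1000 = 219.4 → r_n = 182.2 kN.
R_n = 2 × 151.9 + 4 × 182.2 = 1033 kN.
Design strength φR_n = 0.75 × 1033 = 775 kN.

775 kN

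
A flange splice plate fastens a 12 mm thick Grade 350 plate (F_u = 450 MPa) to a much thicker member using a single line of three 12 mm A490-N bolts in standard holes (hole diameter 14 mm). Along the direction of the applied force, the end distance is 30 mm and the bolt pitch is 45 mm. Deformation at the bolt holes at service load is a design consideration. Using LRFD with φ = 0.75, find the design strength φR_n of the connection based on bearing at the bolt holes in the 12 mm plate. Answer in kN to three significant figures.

Per bolt r_n = 1.2 l_c t F_u ≤ 2.4 d t F_u; upper limit = 2.4 × 12 × 12 × 450 / 1000 = 155.5 kN.
Edge bolt: l_c = 30 − 14/2 = 23 mm → 1.2 × 23 × 12 × 450 / 1000 = 149 → r_n = 149 kN.
Interior bolts: l_c = 45 − 14 = 31 mm → 1.2 × 31 × 12 × 450 / 1000 = 200.9 → r_n = 155.5 kN.
R_n = 1 × 149 + 2 × 155.5 = 460.1 kN.
Design strength φR_n = 0.75 × 460.1 = 345 kN.

345 kN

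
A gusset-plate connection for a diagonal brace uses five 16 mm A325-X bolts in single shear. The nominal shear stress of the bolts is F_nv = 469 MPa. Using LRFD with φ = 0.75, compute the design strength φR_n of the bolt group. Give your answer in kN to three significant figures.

A_b = π × 16² / 4 = 201.1 mm².
R_n = F_nv · A_b · n · n_s = 469 × 201.1 × 5 × 1 / 1000 = 471.5 kN.
Design strength φR_n = 0.75 × 471.5 = 354 kN.

354 kN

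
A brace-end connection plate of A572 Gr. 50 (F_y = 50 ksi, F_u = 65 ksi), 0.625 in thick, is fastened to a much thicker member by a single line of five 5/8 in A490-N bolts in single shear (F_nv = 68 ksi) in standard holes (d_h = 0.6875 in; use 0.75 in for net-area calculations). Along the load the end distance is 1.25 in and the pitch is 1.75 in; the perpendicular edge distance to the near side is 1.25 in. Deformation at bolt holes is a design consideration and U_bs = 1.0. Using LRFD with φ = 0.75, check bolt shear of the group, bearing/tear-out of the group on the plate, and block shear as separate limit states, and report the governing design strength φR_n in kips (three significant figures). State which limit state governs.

Bolt shear: A_b = π·0.625²/4 = 0.3068 in²; R_n = 68 × 0.3068 × 5 × 1 = 104.3 kips → 0.75 × 104.3 = 78.2 kips.
Bearing: edge l_c = 0.9062, r_n = 44.18 kips; interior l_c = 1.062, r_n = 51.8 kips; R_n = 44.18 + 4·51.8 = 251.4 kips → 189 kips.
Block shear: A_gv = 5.156, A_nv = 3.047, A_nt = 0.5469 in²; R_n = min(0.6F_uA_nv, 0.6F_yA_gv) + U_bs·F_u·A_nt = 154.4 kips → 116 kips.
Bolt shear governs: 78.2 kips.

78.2 kips (bolt shear governs)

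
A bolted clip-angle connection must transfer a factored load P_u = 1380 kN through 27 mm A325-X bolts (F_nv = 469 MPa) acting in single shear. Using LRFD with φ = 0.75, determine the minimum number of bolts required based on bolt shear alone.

A_b = π·27²/4 = 572.6 mm².
Per-bolt design strength φR_n = 0.75 × 469 × 572.6 × 1 / 1000 = 201.4 kN.
n ≥ 1380 / 201.4 = 6.852 → use 7 bolts.

7 bolts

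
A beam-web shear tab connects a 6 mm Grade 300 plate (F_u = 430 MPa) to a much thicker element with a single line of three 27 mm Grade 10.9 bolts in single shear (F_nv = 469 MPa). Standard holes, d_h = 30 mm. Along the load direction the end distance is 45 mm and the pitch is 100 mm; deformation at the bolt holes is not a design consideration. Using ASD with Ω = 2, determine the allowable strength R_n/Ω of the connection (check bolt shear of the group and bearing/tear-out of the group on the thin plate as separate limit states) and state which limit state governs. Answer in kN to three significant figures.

Bolt shear: A_b = π·27²/4 = 572.6 mm²; R_n = 469 × 572.6 × 3 × 1 / 1000 = 805.6 kN → 805.6 / 2 = 403 kN.
Bearing (1.5 l_c t F_u ≤ 3.0 d t F_u): upper limit = 3.0·27·6·430 / 1000 = 209 kN.
  Edge l_c = 45 − 30/2 = 30 → r_n = 116.1 kN; interior l_c = 100 − 30 = 70 → r_n = 209 kN.
  R_n,bearing = 1·116.1 + 2·209 = 534.1 kN → 534.1 / 2 = 267 kN.
Bearing governs: 267 kN.

267 kN (bearing governs)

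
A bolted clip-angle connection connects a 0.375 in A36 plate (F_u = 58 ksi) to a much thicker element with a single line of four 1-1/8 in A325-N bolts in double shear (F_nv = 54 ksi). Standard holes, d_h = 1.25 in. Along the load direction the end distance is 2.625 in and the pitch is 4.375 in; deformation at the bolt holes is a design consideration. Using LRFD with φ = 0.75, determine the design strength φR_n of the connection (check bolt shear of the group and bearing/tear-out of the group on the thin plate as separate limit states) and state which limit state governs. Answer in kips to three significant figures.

171 kips (bearing governs)

Bolt shear: A_b = π·1.125²/4 = 0.994 in²; R_n = 54 × 0.994 × 4 × 2 = 429.4 kips → 0.75 × 429.4 = 322 kips.
Bearing (1.2 l_c t F_u ≤ 2.4 d t F_u): upper limit = 2.4·1.125·0.375·58 = 58.72 kips.
  Edge l_c = 2.625 − 1.25/2 = 2 → r_n = 52.2 kips; interior l_c = 4.375 − 1.25 = 3.125 → r_n = 58.72 kips.
  R_n,bearing = 1·52.2 + 3·58.72 = 228.4 kips → 0.75 × 228.4 = 171 kips.
Bearing governs: 171 kips.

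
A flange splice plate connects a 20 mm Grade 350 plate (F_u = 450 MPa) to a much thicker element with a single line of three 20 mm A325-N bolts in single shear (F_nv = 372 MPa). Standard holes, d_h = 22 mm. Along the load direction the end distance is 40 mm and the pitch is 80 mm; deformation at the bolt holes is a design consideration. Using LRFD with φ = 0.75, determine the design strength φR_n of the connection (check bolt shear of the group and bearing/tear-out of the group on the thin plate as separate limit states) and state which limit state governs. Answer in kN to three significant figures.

Bolt shear: A_b = π·20²/4 = 314.2 mm²; R_n = 372 × 314.2 × 3 × 1 / 1000 = 350.6 kN → 0.75 × 350.6 = 263 kN.
Bearing (1.2 l_c t F_u ≤ 2.4 d t F_u): upper limit = 2.4·20·20·450 / 1000 = 432 kN.
  Edge l_c = 40 − 22/2 = 29 → r_n = 313.2 kN; interior l_c = 80 − 22 = 58 → r_n = 432 kN.
  R_n,bearing = 1·313.2 + 2·432 = 1177 kN → 0.75 × 1177 = 883 kN.
Bolt shear governs: 263 kN.

263 kN (bolt shear governs)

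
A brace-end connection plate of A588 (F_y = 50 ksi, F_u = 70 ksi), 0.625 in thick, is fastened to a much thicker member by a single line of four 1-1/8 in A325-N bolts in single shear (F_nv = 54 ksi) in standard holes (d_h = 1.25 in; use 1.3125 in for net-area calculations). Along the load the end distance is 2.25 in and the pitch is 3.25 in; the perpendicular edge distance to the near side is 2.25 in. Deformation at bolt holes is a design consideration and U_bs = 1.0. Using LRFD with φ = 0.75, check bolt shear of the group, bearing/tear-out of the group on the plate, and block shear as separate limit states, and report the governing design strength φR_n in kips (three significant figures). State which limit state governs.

161 kips (bolt shear governs)

Bolt shear: A_b = π·1.125²/4 = 0.994 in²; R_n = 54 × 0.994 × 4 × 1 = 214.7 kips → 0.75 × 214.7 = 161 kips.
Bearing: edge l_c = 1.625, r_n = 85.31 kips; interior l_c = 2, r_n = 105 kips; R_n = 85.31 + 3·105 = 400.3 kips → 300 kips.
Block shear: A_gv = 7.5, A_nv = 4.629, A_nt = 0.9961 in²; R_n = min(0.6F_uA_nv, 0.6F_yA_gv) + U_bs·F_u·A_nt = 264.1 kips → 198 kips.
Bolt shear governs: 161 kips.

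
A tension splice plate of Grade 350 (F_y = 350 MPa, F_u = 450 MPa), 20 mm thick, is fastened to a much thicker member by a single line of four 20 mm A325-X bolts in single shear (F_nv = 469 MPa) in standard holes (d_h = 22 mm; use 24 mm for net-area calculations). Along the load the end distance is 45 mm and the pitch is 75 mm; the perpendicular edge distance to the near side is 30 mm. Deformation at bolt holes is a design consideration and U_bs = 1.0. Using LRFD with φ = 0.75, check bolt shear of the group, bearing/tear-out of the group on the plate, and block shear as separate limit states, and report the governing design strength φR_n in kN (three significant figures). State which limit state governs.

442 kN (bolt shear governs)

Bolt shear: A_b = π·20²/4 = 314.2 mm²; R_n = 469 × 314.2 × 4 × 1 / 1000 = 589.4 kN → 0.75 × 589.4 = 442 kN.
Bearing: edge l_c = 34, r_n = 367.2 kN; interior l_c = 53, r_n = 432 kN; R_n = 367.2 + 3·432 = 1663 kN → 1250 kN.
Block shear: A_gv = 5400, A_nv = 3720, A_nt = 360 mm²; R_n = min(0.6F_uA_nv, 0.6F_yA_gv) + U_bs·F_u·A_nt = 1166 kN → 875 kN.
Bolt shear governs: 442 kN.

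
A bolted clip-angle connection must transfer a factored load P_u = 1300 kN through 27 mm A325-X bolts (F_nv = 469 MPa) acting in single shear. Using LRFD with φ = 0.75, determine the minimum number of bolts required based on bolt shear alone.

7 bolts

A_b = π·27²/4 = 572.6 mm².
Per-bolt design strength φR_n = 0.75 × 469 × 572.6 × 1 / 1000 = 201.4 kN.
n ≥ 1300 / 201.4 = 6.455 → use 7 bolts.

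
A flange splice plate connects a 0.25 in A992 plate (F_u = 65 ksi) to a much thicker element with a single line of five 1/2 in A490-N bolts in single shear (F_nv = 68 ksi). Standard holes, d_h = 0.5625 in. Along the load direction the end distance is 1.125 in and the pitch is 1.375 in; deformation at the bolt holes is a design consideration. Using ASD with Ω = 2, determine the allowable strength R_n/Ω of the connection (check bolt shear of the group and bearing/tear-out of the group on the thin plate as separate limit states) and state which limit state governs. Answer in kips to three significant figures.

33.4 kips (bolt shear governs)

Bolt shear: A_b = π·0.5²/4 = 0.1963 in²; R_n = 68 × 0.1963 × 5 × 1 = 66.76 kips → 66.76 / 2 = 33.4 kips.
Bearing (1.2 l_c t F_u ≤ 2.4 d t F_u): upper limit = 2.4·0.5·0.25·65 = 19.5 kips.
  Edge l_c = 1.125 − 0.5625/2 = 0.8438 → r_n = 16.45 kips; interior l_c = 1.375 − 0.5625 = 0.8125 → r_n = 15.84 kips.
  R_n,bearing = 1·16.45 + 4·15.84 = 79.83 kips → 79.83 / 2 = 39.9 kips.
Bolt shear governs: 33.4 kips.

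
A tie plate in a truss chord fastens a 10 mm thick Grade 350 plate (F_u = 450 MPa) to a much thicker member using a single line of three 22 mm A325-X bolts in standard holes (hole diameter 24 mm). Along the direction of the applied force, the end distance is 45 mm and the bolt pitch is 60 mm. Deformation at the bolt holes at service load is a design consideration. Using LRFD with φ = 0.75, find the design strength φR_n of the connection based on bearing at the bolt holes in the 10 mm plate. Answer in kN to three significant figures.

425 kN

Per bolt r_n = 1.2 l_c t F_u ≤ 2.4 d t F_u; upper limit = 2.4 × 22 × 10 × 450 / 1000 = 237.6 kN.
Edge bolt: l_c = 45 − 24/2 = 33 mm → 1.2 × 33 × 10 × 450 / 1000 = 178.2 → r_n = 178.2 kN.
Interior bolts: l_c = 60 − 24 = 36 mm → 1.2 × 36 × 10 × 450 / 1000 = 194.4 → r_n = 194.4 kN.
R_n = 1 × 178.2 + 2 × 194.4 = 567 kN.
Design strength φR_n = 0.75 × 567 = 425 kN.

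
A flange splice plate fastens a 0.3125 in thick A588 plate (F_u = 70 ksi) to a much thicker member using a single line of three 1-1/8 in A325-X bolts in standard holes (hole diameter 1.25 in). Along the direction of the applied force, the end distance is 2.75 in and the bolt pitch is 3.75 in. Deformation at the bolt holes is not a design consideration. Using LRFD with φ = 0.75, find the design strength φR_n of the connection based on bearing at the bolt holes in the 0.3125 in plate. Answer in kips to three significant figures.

163 kips

Per bolt r_n = 1.5 l_c t F_u ≤ 3.0 d t F_u; upper limit = 3.0 × 1.125 × 0.3125 × 70 = 73.83 kips.
Edge bolt: l_c = 2.75 − 1.25/2 = 2.125 in → 1.5 × 2.125 × 0.3125 × 70 = 69.73 → r_n = 69.73 kips.
Interior bolts: l_c = 3.75 − 1.25 = 2.5 in → 1.5 × 2.5 × 0.3125 × 70 = 82.03 → r_n = 73.83 kips.
R_n = 1 × 69.73 + 2 × 73.83 = 217.4 kips.
Design strength φR_n = 0.75 × 217.4 = 163 kips.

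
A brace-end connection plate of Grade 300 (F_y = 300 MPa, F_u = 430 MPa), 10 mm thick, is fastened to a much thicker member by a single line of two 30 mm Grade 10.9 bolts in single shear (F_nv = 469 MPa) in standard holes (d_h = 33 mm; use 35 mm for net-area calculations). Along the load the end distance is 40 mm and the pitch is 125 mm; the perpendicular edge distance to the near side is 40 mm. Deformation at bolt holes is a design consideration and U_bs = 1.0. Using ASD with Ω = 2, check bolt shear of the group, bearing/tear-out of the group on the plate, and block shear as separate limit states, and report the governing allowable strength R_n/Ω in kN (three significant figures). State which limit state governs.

194 kN (block shear governs)

Bolt shear: A_b = π·30²/4 = 706.9 mm²; R_n = 469 × 706.9 × 2 × 1 / 1000 = 663 kN → 663 / 2 = 332 kN.
Bearing: edge l_c = 23.5, r_n = 121.3 kN; interior l_c = 92, r_n = 309.6 kN; R_n = 121.3 + 1·309.6 = 430.9 kN → 215 kN.
Block shear: A_gv = 1650, A_nv = 1125, A_nt = 225 mm²; R_n = min(0.6F_uA_nv, 0.6F_yA_gv) + U_bs·F_u·A_nt = 387 kN → 194 kN.
Block shear governs: 194 kN.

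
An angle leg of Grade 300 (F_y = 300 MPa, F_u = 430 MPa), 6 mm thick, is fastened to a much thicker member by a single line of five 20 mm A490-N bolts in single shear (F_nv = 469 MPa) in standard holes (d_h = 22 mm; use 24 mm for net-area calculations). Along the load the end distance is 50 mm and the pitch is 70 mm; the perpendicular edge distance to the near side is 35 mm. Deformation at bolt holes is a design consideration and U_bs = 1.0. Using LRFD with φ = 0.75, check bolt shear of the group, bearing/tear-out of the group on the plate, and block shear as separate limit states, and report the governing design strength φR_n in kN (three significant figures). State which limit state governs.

302 kN (block shear governs)

Bolt shear: A_b = π·20²/4 = 314.2 mm²; R_n = 469 × 314.2 × 5 × 1 / 1000 = 736.7 kN → 0.75 × 736.7 = 553 kN.
Bearing: edge l_c = 39, r_n = 120.7 kN; interior l_c = 48, r_n = 123.8 kN; R_n = 120.7 + 4·123.8 = 616.1 kN → 462 kN.
Block shear: A_gv = 1980, A_nv = 1332, A_nt = 138 mm²; R_n = min(0.6F_uA_nv, 0.6F_yA_gv) + U_bs·F_u·A_nt = 403 kN → 302 kN.
Block shear governs: 302 kN.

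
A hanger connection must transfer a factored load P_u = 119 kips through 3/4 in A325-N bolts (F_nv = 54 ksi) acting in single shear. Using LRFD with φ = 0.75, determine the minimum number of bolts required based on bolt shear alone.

A_b = π·0.75²/4 = 0.4418 in².
Per-bolt design strength φR_n = 0.75 × 54 × 0.4418 × 1 = 17.89 kips.
n ≥ 119 / 17.89 = 6.651 → use 7 bolts.

7 bolts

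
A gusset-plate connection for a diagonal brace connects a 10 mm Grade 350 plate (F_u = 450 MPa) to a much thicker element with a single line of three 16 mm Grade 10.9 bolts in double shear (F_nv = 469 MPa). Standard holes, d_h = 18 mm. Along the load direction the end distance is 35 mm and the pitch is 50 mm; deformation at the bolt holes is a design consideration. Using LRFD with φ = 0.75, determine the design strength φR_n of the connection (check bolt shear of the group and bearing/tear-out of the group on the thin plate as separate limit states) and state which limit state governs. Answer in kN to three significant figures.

364 kN (bearing governs)

Bolt shear: A_b = π·16²/4 = 201.1 mm²; R_n = 469 × 201.1 × 3 × 2 / 1000 = 565.8 kN → 0.75 × 565.8 = 424 kN.
Bearing (1.2 l_c t F_u ≤ 2.4 d t F_u): upper limit = 2.4·16·10·450 / 1000 = 172.8 kN.
  Edge l_c = 35 − 18/2 = 26 → r_n = 140.4 kN; interior l_c = 50 − 18 = 32 → r_n = 172.8 kN.
  R_n,bearing = 1·140.4 + 2·172.8 = 486 kN → 0.75 × 486 = 364 kN.
Bearing governs: 364 kN.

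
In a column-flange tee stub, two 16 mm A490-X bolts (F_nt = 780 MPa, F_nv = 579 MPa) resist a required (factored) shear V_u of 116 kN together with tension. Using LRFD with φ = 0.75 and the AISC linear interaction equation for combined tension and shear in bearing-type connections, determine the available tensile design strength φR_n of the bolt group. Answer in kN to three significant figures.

A_b = π·16²/4 = 201.1 mm²; f_rv = 116 × 1000 / (2 × 201.1) = 288.5 MPa.
F'_nt = 1.3 F_nt − (F_nt / φF_nv) f_rv = 1.3·780 − (780/(0.75·579))·288.5 = 495.9 MPa, capped at F_nt → F'_nt = 495.9 MPa.
R_n = F'_nt · A_b · n = 495.9 × 201.1 × 2 / 1000 = 199.4 kN.
Design strength φR_n = 0.75 × 199.4 = 150 kN.

150 kN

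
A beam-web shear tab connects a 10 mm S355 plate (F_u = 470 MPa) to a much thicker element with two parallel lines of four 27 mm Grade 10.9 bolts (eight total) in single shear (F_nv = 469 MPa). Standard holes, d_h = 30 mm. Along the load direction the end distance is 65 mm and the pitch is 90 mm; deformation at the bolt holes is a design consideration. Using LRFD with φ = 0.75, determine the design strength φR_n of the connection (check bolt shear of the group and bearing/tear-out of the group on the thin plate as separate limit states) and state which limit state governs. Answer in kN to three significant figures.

Bolt shear: A_b = π·27²/4 = 572.6 mm²; R_n = 469 × 572.6 × 8 × 1 / 1000 = 2148 kN → 0.75 × 2148 = 1610 kN.
Bearing (1.2 l_c t F_u ≤ 2.4 d t F_u): upper limit = 2.4·27·10·470 / 1000 = 304.6 kN.
  Edge l_c = 65 − 30/2 = 50 → r_n = 282 kN; interior l_c = 90 − 30 = 60 → r_n = 304.6 kN.
  R_n,bearing = 2·282 + 6·304.6 = 2391 kN → 0.75 × 2391 = 1790 kN.
Bolt shear governs: 1610 kN.

1610 kN (bolt shear governs)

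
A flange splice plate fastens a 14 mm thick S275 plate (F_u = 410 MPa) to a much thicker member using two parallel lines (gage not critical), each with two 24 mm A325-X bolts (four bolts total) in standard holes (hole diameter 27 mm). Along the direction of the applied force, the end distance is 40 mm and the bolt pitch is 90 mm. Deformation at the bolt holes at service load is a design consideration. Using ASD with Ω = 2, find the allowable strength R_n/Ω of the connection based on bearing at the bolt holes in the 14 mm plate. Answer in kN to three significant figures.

513 kN

Per bolt r_n = 1.2 l_c t F_u ≤ 2.4 d t F_u; upper limit = 2.4 × 24 × 14 × 410 / 1000 = 330.6 kN.
Edge bolt: l_c = 40 − 27/2 = 26.5 mm → 1.2 × 26.5 × 14 × 410 / 1000 = 182.5 → r_n = 182.5 kN.
Interior bolts: l_c = 90 − 27 = 63 mm → 1.2 × 63 × 14 × 410 / 1000 = 433.9 → r_n = 330.6 kN.
R_n = 2 × 182.5 + 2 × 330.6 = 1026 kN.
Allowable strength R_n/Ω = 1026 / 2 = 513 kN.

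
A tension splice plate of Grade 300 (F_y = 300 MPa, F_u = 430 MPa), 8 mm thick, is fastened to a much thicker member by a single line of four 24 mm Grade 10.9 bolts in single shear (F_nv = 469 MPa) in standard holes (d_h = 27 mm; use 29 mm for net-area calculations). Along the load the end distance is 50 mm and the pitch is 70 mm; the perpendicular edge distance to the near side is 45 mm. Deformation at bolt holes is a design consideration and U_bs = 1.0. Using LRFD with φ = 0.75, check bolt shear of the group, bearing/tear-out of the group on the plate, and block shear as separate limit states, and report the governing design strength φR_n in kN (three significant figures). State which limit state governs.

Bolt shear: A_b = π·24²/4 = 452.4 mm²; R_n = 469 × 452.4 × 4 × 1 / 1000 = 848.7 kN → 0.75 × 848.7 = 637 kN.
Bearing: edge l_c = 36.5, r_n = 150.7 kN; interior l_c = 43, r_n = 177.5 kN; R_n = 150.7 + 3·177.5 = 683.2 kN → 512 kN.
Block shear: A_gv = 2080, A_nv = 1268, A_nt = 244 mm²; R_n = min(0.6F_uA_nv, 0.6F_yA_gv) + U_bs·F_u·A_nt = 432.1 kN → 324 kN.
Block shear governs: 324 kN.

324 kN (block shear governs)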